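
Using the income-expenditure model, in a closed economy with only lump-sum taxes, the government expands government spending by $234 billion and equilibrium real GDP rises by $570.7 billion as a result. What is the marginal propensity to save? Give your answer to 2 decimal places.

Implied spending multiplier k = ΔY/ΔG = 570.7/234 ≈ 2.4389.
Since k = 1/(1 − MPC), MPC = 1 − 1/k = 1 − ΔG/ΔY = 1 − 234/570.7 ≈ 0.59.
MPS = 1 − MPC = 0.41.

0.41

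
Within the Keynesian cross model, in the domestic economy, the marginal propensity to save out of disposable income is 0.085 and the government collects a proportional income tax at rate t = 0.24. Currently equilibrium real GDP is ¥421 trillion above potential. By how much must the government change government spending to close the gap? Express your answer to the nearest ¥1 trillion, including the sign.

−¥128 trillion

MPC = 1 − MPS = 1 − 0.085 = 0.915.
Spending multiplier = 1/(1 − c(1−t)) = 1/(1 − 0.915×0.76) = 1/0.3046 ≈ 3.283.
Need ΔY = −¥421 trillion, so ΔG = ΔY/k = (−¥421 trillion) × 0.3046 ≈ −¥128 trillion.
The government should cut government spending by ¥128 trillion.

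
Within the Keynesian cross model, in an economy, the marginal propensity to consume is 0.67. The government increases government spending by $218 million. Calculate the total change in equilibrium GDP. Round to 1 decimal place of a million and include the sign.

Expenditure multiplier = 1/(1 − MPC) = 1/(1 − 0.67) = 1/0.33 ≈ 3.03.
ΔY = k × ΔG = (+$218 million) / 0.33 ≈ +$660.6 million.

+$660.6 million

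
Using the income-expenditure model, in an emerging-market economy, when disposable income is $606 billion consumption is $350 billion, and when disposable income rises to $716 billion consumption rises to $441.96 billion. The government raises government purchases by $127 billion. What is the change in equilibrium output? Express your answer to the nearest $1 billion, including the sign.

MPC = ΔC/ΔYd = (441.96 − 350)/(716 − 606) = 91.96/110 = 0.836.
Government-spending multiplier = 1/(1 − MPC) = 1/(1 − 0.836) = 1/0.164 ≈ 6.098.
ΔY = k × ΔG = (+$127 billion) / 0.164 ≈ +$774 billion.

+$774 billion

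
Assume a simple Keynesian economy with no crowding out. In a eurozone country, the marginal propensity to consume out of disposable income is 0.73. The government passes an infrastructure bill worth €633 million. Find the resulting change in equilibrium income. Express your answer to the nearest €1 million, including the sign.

Spending multiplier = 1/(1 − MPC) = 1/(1 − 0.73) = 1/0.27 ≈ 3.704.
ΔY = k × ΔG = (+€633 million) / 0.27 ≈ +€2,344 million.

+€2,344 million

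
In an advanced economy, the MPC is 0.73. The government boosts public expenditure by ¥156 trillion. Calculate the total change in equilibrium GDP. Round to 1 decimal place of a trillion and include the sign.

+¥577.8 trillion

Spending multiplier = 1/(1 − MPC) = 1/(1 − 0.73) = 1/0.27 ≈ 3.704.
ΔY = k × ΔG = (+¥156 trillion) / 0.27 ≈ +¥577.8 trillion.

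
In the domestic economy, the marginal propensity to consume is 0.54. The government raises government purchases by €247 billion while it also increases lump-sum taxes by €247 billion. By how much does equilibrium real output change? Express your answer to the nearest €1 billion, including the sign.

+€247 billion

Expenditure multiplier = 1/(1 − MPC) = 1/(1 − 0.54) = 1/0.46 ≈ 2.174.
ΔG contributes k·ΔG = (+€247 billion) / 0.46 ≈ +€537 billion.
ΔT of +€247 billion changes first-round spending by −c·ΔT = −€133.38 billion, contributing k·(−c·ΔT) = (−€133.38 billion) / 0.46 ≈ −€290 billion.
With ΔG = ΔT and no other leakages, the balanced-budget multiplier is 1, so ΔY = ΔG = +€247 billion.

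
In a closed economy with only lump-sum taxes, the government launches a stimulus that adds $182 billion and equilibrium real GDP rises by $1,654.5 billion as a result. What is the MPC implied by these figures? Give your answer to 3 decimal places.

0.890

Implied spending multiplier k = ΔY/ΔG = 1,654.5/182 ≈ 9.0907.
Since k = 1/(1 − MPC), MPC = 1 − 1/k = 1 − ΔG/ΔY = 1 − 182/1,654.5 ≈ 0.890.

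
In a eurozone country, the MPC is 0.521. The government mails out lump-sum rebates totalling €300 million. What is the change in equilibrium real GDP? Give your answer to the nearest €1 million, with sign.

+€326 million

A lump-sum tax change of −€300 million shifts disposable income by +€300 million; first-round consumption changes by −c × ΔT = −0.521 × (−€300 million) = +€156.3 million.
Expenditure multiplier = 1/(1 − MPC) = 1/(1 − 0.521) = 1/0.479 ≈ 2.088.
The tax multiplier is −c × k ≈ −1.088, so ΔY = k × (−c·ΔT) = (+€156.3 million) / 0.479 ≈ +€326 million.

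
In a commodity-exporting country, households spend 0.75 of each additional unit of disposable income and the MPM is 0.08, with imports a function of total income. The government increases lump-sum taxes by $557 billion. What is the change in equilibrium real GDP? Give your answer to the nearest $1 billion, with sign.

−$1,266 billion

A lump-sum tax change of +$557 billion shifts disposable income by −$557 billion; first-round consumption changes by −c × ΔT = −0.75 × (+$557 billion) = −$417.75 billion.
Expenditure multiplier = 1/(1 − c + m) = 1/(1 − 0.75 + 0.08) = 1/0.33 ≈ 3.03.
The tax multiplier is −c × k ≈ −2.273, so ΔY = k × (−c·ΔT) = (−$417.75 billion) / 0.33 ≈ −$1,266 billion.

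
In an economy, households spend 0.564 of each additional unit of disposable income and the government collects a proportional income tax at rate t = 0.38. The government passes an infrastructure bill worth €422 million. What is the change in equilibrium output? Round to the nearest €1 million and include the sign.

+€649 million

Expenditure multiplier = 1/(1 − c(1−t)) = 1/(1 − 0.564×0.62) = 1/0.65032 ≈ 1.538.
ΔY = k × ΔG = (+€422 million) / 0.65032 ≈ +€649 million.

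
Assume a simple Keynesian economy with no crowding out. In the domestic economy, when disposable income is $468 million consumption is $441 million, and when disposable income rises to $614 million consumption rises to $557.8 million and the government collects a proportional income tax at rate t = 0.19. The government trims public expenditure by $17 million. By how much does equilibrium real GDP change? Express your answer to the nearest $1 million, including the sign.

−$48 million

MPC = ΔC/ΔYd = (557.8 − 441)/(614 − 468) = 116.8/146 = 0.8.
Expenditure multiplier = 1/(1 − c(1−t)) = 1/(1 − 0.8×0.81) = 1/0.352 ≈ 2.841.
ΔY = k × ΔG = (−$17 million) / 0.352 ≈ −$48 million.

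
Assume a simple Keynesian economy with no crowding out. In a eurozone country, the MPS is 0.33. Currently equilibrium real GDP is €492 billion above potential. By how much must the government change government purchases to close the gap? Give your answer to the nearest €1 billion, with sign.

MPC = 1 − MPS = 1 − 0.33 = 0.67.
Spending multiplier = 1/(1 − MPC) = 1/(1 − 0.67) = 1/0.33 ≈ 3.03.
Need ΔY = −€492 billion, so ΔG = ΔY/k = (−€492 billion) × 0.33 ≈ −€162 billion.
The government should cut government purchases by €162 billion.

−€162 billion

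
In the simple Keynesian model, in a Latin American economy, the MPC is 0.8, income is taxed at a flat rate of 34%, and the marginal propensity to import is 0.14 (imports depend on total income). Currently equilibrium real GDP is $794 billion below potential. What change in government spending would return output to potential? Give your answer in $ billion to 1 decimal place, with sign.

+$485.9 billion

Spending multiplier = 1/(1 − c(1−t) + m) = 1/(1 − 0.8×0.66 + 0.14) = 1/0.612 ≈ 1.634.
Need ΔY = +$794 billion, so ΔG = ΔY/k = (+$794 billion) × 0.612 ≈ +$485.9 billion.
The government should increase government spending by $485.9 billion.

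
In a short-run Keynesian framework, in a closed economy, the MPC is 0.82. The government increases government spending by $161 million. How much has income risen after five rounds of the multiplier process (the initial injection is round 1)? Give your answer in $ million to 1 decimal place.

Round 1 adds ΔG = $161 million; each later round is MPC = 0.82 times the previous.
After 5 rounds: 161 + 132.02 + 108.2564 + 88.770248 + 72.79160336 = ΔG·(1 − c^5)/(1 − c) = 161 × (1 − 0.3707398432)/0.18 ≈ $562.8 million.

$562.8 million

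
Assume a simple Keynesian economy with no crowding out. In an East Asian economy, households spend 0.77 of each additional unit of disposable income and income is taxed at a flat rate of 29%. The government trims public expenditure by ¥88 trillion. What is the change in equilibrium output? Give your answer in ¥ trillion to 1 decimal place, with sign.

−¥194.1 trillion

Expenditure multiplier = 1/(1 − c(1−t)) = 1/(1 − 0.77×0.71) = 1/0.4533 ≈ 2.206.
ΔY = k × ΔG = (−¥88 trillion) / 0.4533 ≈ −¥194.1 trillion.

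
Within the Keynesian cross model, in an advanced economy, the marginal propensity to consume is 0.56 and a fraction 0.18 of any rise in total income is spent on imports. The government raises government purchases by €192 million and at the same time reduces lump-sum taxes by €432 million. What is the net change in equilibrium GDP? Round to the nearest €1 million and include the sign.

Expenditure multiplier = 1/(1 − c + m) = 1/(1 − 0.56 + 0.18) = 1/0.62 ≈ 1.613.
ΔG contributes k·ΔG = (+€192 million) / 0.62 ≈ +€309.7 million.
ΔT of −€432 million changes first-round spending by −c·ΔT = +€241.92 million, contributing k·(−c·ΔT) = (+€241.92 million) / 0.62 ≈ +€390.2 million.
Net ΔY = k(ΔG − c·ΔT) = (+€433.92 million) / 0.62 ≈ +€700 million.

+€700 million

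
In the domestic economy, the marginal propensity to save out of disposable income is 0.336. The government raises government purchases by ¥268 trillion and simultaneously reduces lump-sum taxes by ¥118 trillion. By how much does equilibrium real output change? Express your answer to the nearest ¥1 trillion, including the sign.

+¥1,031 trillion

MPC = 1 − MPS = 1 − 0.336 = 0.664.
Expenditure multiplier = 1/(1 − MPC) = 1/(1 − 0.664) = 1/0.336 ≈ 2.976.
ΔG contributes k·ΔG = (+¥268 trillion) / 0.336 ≈ +¥797.6 trillion.
ΔT of −¥118 trillion changes first-round spending by −c·ΔT = +¥78.352 trillion, contributing k·(−c·ΔT) = (+¥78.352 trillion) / 0.336 ≈ +¥233.2 trillion.
Net ΔY = k(ΔG − c·ΔT) = (+¥346.352 trillion) / 0.336 ≈ +¥1,031 trillion.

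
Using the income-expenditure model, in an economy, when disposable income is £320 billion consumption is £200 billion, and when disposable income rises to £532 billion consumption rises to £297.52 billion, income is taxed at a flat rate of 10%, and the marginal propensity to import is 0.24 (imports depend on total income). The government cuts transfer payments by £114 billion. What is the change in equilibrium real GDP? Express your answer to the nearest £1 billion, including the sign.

−£63 billion

MPC = ΔC/ΔYd = (297.52 − 200)/(532 − 320) = 97.52/212 = 0.46.
The transfer change shifts disposable income by −£114 billion, so first-round consumption changes by c·ΔTR = 0.46 × (−£114 billion) = −£52.44 billion.
Expenditure multiplier = 1/(1 − c(1−t) + m) = 1/(1 − 0.46×0.9 + 0.24) = 1/0.826 ≈ 1.211.
The transfer multiplier is c × k ≈ 0.557, so ΔY = k × (c·ΔTR) = (−£52.44 billion) / 0.826 ≈ −£63 billion.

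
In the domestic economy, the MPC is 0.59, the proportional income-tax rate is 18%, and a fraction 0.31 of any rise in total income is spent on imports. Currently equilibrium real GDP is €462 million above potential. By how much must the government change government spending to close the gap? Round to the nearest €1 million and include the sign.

−€382 million

Spending multiplier = 1/(1 − c(1−t) + m) = 1/(1 − 0.59×0.82 + 0.31) = 1/0.8262 ≈ 1.21.
Need ΔY = −€462 million, so ΔG = ΔY/k = (−€462 million) × 0.8262 ≈ −€382 million.
The government should cut government spending by €382 million.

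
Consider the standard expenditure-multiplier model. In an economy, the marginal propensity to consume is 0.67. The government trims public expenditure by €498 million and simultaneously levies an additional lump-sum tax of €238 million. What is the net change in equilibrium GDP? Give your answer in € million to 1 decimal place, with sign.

Expenditure multiplier = 1/(1 − MPC) = 1/(1 − 0.67) = 1/0.33 ≈ 3.03.
ΔG contributes k·ΔG = (−€498 million) / 0.33 ≈ −€1,509.1 million.
ΔT of +€238 million changes first-round spending by −c·ΔT = −€159.46 million, contributing k·(−c·ΔT) = (−€159.46 million) / 0.33 ≈ −€483.2 million.
Net ΔY = k(ΔG − c·ΔT) = (−€657.46 million) / 0.33 ≈ −€1,992.3 million.

−€1,992.3 million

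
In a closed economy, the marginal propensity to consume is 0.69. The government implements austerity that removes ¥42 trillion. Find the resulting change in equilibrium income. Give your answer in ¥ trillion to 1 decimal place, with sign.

−¥135.5 trillion

Expenditure multiplier = 1/(1 − MPC) = 1/(1 − 0.69) = 1/0.31 ≈ 3.226.
ΔY = k × ΔG = (−¥42 trillion) / 0.31 ≈ −¥135.5 trillion.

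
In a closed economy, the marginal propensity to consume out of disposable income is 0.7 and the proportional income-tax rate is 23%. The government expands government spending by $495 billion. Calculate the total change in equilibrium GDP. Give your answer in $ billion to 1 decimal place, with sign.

Expenditure multiplier = 1/(1 − c(1−t)) = 1/(1 − 0.7×0.77) = 1/0.461 ≈ 2.169.
ΔY = k × ΔG = (+$495 billion) / 0.461 ≈ +$1,073.8 billion.

+$1,073.8 billion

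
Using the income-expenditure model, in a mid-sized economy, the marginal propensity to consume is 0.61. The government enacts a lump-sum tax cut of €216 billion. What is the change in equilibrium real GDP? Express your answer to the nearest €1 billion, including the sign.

A lump-sum tax change of −€216 billion shifts disposable income by +€216 billion; first-round consumption changes by −c × ΔT = −0.61 × (−€216 billion) = +€131.76 billion.
Expenditure multiplier = 1/(1 − MPC) = 1/(1 − 0.61) = 1/0.39 ≈ 2.564.
The tax multiplier is −c × k ≈ −1.564, so ΔY = k × (−c·ΔT) = (+€131.76 billion) / 0.39 ≈ +€338 billion.

+€338 billion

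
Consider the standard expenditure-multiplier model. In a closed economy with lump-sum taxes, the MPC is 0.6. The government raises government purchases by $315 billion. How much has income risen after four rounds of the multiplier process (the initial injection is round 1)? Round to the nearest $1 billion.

Round 1 adds ΔG = $315 billion; each later round is MPC = 0.6 times the previous.
After 4 rounds: 315 + 189 + 113.4 + 68.04 = ΔG·(1 − c^4)/(1 − c) = 315 × (1 − 0.1296)/0.4 ≈ $685 billion.

$685 billion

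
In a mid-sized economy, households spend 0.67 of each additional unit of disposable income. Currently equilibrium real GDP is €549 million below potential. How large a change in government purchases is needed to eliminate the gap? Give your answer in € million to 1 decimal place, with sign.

+€181.2 million

Spending multiplier = 1/(1 − MPC) = 1/(1 − 0.67) = 1/0.33 ≈ 3.03.
Need ΔY = +€549 million, so ΔG = ΔY/k = (+€549 million) × 0.33 ≈ +€181.2 million.
The government should increase government purchases by €181.2 million.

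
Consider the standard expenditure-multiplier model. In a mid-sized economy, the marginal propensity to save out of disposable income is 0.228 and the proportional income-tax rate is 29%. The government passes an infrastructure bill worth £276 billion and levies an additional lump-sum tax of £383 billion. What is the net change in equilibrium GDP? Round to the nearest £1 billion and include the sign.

−£44 billion

MPC = 1 − MPS = 1 − 0.228 = 0.772.
Expenditure multiplier = 1/(1 − c(1−t)) = 1/(1 − 0.772×0.71) = 1/0.45188 ≈ 2.213.
ΔG contributes k·ΔG = (+£276 billion) / 0.45188 ≈ +£610.8 billion.
ΔT of +£383 billion changes first-round spending by −c·ΔT = −£295.676 billion, contributing k·(−c·ΔT) = (−£295.676 billion) / 0.45188 ≈ −£654.3 billion.
Net ΔY = k(ΔG − c·ΔT) = (−£19.676 billion) / 0.45188 ≈ −£44 billion.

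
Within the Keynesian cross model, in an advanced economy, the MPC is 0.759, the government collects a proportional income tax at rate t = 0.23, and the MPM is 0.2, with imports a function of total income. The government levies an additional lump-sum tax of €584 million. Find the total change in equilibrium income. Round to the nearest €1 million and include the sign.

−€720 million

A lump-sum tax change of +€584 million shifts disposable income by −€584 million; first-round consumption changes by −c × ΔT = −0.759 × (+€584 million) = −€443.256 million.
Expenditure multiplier = 1/(1 − c(1−t) + m) = 1/(1 − 0.759×0.77 + 0.2) = 1/0.61557 ≈ 1.625.
The tax multiplier is −c × k ≈ −1.233, so ΔY = k × (−c·ΔT) = (−€443.256 million) / 0.61557 ≈ −€720 million.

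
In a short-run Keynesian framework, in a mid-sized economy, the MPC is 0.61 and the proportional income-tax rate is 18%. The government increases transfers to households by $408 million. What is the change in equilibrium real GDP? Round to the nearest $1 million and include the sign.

The transfer change shifts disposable income by +$408 million, so first-round consumption changes by c·ΔTR = 0.61 × (+$408 million) = +$248.88 million.
Expenditure multiplier = 1/(1 − c(1−t)) = 1/(1 − 0.61×0.82) = 1/0.4998 ≈ 2.001.
The transfer multiplier is c × k ≈ 1.22, so ΔY = k × (c·ΔTR) = (+$248.88 million) / 0.4998 ≈ +$498 million.

+$498 million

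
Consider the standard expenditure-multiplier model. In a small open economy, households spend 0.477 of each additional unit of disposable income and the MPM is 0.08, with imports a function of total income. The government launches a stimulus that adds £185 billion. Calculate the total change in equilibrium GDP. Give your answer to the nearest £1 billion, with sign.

Government-spending multiplier = 1/(1 − c + m) = 1/(1 − 0.477 + 0.08) = 1/0.603 ≈ 1.658.
ΔY = k × ΔG = (+£185 billion) / 0.603 ≈ +£307 billion.

+£307 billion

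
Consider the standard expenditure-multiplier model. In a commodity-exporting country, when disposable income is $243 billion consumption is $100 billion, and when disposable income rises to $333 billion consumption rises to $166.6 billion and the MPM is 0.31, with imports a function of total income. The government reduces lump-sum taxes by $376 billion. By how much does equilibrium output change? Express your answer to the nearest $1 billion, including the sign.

+$488 billion

MPC = ΔC/ΔYd = (166.6 − 100)/(333 − 243) = 66.6/90 = 0.74.
A lump-sum tax change of −$376 billion shifts disposable income by +$376 billion; first-round consumption changes by −c × ΔT = −0.74 × (−$376 billion) = +$278.24 billion.
Expenditure multiplier = 1/(1 − c + m) = 1/(1 − 0.74 + 0.31) = 1/0.57 ≈ 1.754.
The tax multiplier is −c × k ≈ −1.298, so ΔY = k × (−c·ΔT) = (+$278.24 billion) / 0.57 ≈ +$488 billion.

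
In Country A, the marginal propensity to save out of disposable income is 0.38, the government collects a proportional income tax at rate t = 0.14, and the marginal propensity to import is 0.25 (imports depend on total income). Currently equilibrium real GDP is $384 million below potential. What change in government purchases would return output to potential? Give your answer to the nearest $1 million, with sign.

+$275 million

MPC = 1 − MPS = 1 − 0.38 = 0.62.
Spending multiplier = 1/(1 − c(1−t) + m) = 1/(1 − 0.62×0.86 + 0.25) = 1/0.7168 ≈ 1.395.
Need ΔY = +$384 million, so ΔG = ΔY/k = (+$384 million) × 0.7168 ≈ +$275 million.
The government should increase government purchases by $275 million.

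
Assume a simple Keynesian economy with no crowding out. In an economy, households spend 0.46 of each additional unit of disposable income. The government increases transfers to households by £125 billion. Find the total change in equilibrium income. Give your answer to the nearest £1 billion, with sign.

The transfer change shifts disposable income by +£125 billion, so first-round consumption changes by c·ΔTR = 0.46 × (+£125 billion) = +£57.5 billion.
Expenditure multiplier = 1/(1 − MPC) = 1/(1 − 0.46) = 1/0.54 ≈ 1.852.
The transfer multiplier is c × k ≈ 0.852, so ΔY = k × (c·ΔTR) = (+£57.5 billion) / 0.54 ≈ +£106 billion.

+£106 billion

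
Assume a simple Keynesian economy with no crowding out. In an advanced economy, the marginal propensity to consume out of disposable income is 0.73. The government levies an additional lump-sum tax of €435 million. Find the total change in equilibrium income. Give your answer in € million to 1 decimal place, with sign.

−€1,176.1 million

A lump-sum tax change of +€435 million shifts disposable income by −€435 million; first-round consumption changes by −c × ΔT = −0.73 × (+€435 million) = −€317.55 million.
Expenditure multiplier = 1/(1 − MPC) = 1/(1 − 0.73) = 1/0.27 ≈ 3.704.
The tax multiplier is −c × k ≈ −2.704, so ΔY = k × (−c·ΔT) = (−€317.55 million) / 0.27 ≈ −€1,176.1 million.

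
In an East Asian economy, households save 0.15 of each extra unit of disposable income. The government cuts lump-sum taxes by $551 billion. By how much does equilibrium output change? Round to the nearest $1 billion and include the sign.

MPC = 1 − MPS = 1 − 0.15 = 0.85.
A lump-sum tax change of −$551 billion shifts disposable income by +$551 billion; first-round consumption changes by −c × ΔT = −0.85 × (−$551 billion) = +$468.35 billion.
Expenditure multiplier = 1/(1 − MPC) = 1/(1 − 0.85) = 1/0.15 ≈ 6.667.
The tax multiplier is −c × k ≈ −5.667, so ΔY = k × (−c·ΔT) = (+$468.35 billion) / 0.15 ≈ +$3,122 billion.

+$3,122 billion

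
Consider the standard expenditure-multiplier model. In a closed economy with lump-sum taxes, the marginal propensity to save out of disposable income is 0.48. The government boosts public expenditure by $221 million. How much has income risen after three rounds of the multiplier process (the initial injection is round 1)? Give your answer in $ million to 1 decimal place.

MPC = 1 − MPS = 1 − 0.48 = 0.52.
Round 1 adds ΔG = $221 million; each later round is MPC = 0.52 times the previous.
After 3 rounds: 221 + 114.92 + 59.7584 = ΔG·(1 − c^3)/(1 − c) = 221 × (1 − 0.140608)/0.48 ≈ $395.7 million.

$395.7 million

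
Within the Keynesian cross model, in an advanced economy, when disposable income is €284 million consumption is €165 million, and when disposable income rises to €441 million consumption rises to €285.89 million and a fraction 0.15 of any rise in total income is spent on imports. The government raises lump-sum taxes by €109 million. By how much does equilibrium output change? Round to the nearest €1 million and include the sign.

MPC = ΔC/ΔYd = (285.89 − 165)/(441 − 284) = 120.89/157 = 0.77.
A lump-sum tax change of +€109 million shifts disposable income by −€109 million; first-round consumption changes by −c × ΔT = −0.77 × (+€109 million) = −€83.93 million.
Expenditure multiplier = 1/(1 − c + m) = 1/(1 − 0.77 + 0.15) = 1/0.38 ≈ 2.632.
The tax multiplier is −c × k ≈ −2.026, so ΔY = k × (−c·ΔT) = (−€83.93 million) / 0.38 ≈ −€221 million.

−€221 million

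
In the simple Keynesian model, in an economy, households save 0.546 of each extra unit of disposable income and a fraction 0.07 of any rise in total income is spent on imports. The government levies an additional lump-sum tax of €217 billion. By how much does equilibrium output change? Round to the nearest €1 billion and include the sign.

−€160 billion

MPC = 1 − MPS = 1 − 0.546 = 0.454.
A lump-sum tax change of +€217 billion shifts disposable income by −€217 billion; first-round consumption changes by −c × ΔT = −0.454 × (+€217 billion) = −€98.518 billion.
Expenditure multiplier = 1/(1 − c + m) = 1/(1 − 0.454 + 0.07) = 1/0.616 ≈ 1.623.
The tax multiplier is −c × k ≈ −0.737, so ΔY = k × (−c·ΔT) = (−€98.518 billion) / 0.616 ≈ −€160 billion.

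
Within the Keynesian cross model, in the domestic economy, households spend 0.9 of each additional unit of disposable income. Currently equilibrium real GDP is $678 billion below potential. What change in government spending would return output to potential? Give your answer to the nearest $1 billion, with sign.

Spending multiplier = 1/(1 − MPC) = 1/(1 − 0.9) = 1/0.1 = 10.
Need ΔY = +$678 billion, so ΔG = ΔY/k = (+$678 billion) × 0.1 ≈ +$68 billion.
The government should increase government spending by $68 billion.

+$68 billion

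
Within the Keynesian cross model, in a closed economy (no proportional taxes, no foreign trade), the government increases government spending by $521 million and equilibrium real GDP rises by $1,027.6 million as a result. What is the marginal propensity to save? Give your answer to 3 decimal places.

Implied spending multiplier k = ΔY/ΔG = 1,027.6/521 ≈ 1.9724.
Since k = 1/(1 − MPC), MPC = 1 − 1/k = 1 − ΔG/ΔY = 1 − 521/1,027.6 ≈ 0.493.
MPS = 1 − MPC = 0.507.

0.507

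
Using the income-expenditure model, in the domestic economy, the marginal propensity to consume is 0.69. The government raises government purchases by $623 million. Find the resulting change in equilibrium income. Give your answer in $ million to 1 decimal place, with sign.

+$2,009.7 million

Spending multiplier = 1/(1 − MPC) = 1/(1 − 0.69) = 1/0.31 ≈ 3.226.
ΔY = k × ΔG = (+$623 million) / 0.31 ≈ +$2,009.7 million.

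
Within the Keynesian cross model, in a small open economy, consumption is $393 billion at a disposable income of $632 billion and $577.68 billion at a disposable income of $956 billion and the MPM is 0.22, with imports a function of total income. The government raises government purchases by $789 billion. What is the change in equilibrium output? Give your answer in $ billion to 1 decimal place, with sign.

+$1,213.8 billion

MPC = ΔC/ΔYd = (577.68 − 393)/(956 − 632) = 184.68/324 = 0.57.
Expenditure multiplier = 1/(1 − c + m) = 1/(1 − 0.57 + 0.22) = 1/0.65 ≈ 1.538.
ΔY = k × ΔG = (+$789 billion) / 0.65 ≈ +$1,213.8 billion.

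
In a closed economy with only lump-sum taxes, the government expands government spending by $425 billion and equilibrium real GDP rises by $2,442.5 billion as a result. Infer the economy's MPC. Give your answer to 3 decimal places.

Implied spending multiplier k = ΔY/ΔG = 2,442.5/425 ≈ 5.7471.
Since k = 1/(1 − MPC), MPC = 1 − 1/k = 1 − ΔG/ΔY = 1 − 425/2,442.5 ≈ 0.826.

0.826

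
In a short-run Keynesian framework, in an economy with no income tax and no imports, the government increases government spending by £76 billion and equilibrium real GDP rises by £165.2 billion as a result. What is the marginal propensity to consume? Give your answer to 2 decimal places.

0.54

Implied spending multiplier k = ΔY/ΔG = 165.2/76 ≈ 2.1737.
Since k = 1/(1 − MPC), MPC = 1 − 1/k = 1 − ΔG/ΔY = 1 − 76/165.2 ≈ 0.54.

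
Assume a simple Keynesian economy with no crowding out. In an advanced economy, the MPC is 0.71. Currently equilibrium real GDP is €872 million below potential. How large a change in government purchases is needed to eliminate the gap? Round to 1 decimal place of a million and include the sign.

Spending multiplier = 1/(1 − MPC) = 1/(1 − 0.71) = 1/0.29 ≈ 3.448.
Need ΔY = +€872 million, so ΔG = ΔY/k = (+€872 million) × 0.29 ≈ +€252.9 million.
The government should increase government purchases by €252.9 million.

+€252.9 million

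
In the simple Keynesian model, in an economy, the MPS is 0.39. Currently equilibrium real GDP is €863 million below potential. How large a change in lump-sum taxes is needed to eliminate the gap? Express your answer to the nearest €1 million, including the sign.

MPC = 1 − MPS = 1 − 0.39 = 0.61.
Spending multiplier = 1/(1 − MPC) = 1/(1 − 0.61) = 1/0.39 ≈ 2.564.
Tax multiplier = −c·k = −0.61/0.39 ≈ −1.564. Need ΔY = +€863 million, so ΔT = ΔY/(−c·k) = −(+€863 million) × 0.39 / 0.61 ≈ −€552 million.
The government should cut lump-sum taxes by €552 million.

−€552 million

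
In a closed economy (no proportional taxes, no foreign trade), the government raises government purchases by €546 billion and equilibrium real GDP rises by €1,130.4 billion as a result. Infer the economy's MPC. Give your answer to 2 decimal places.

Implied spending multiplier k = ΔY/ΔG = 1,130.4/546 ≈ 2.0703.
Since k = 1/(1 − MPC), MPC = 1 − 1/k = 1 − ΔG/ΔY = 1 − 546/1,130.4 ≈ 0.52.

0.52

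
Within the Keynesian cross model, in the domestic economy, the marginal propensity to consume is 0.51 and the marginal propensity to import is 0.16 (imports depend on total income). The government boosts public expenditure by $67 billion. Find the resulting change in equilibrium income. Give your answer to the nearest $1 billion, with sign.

Spending multiplier = 1/(1 − c + m) = 1/(1 − 0.51 + 0.16) = 1/0.65 ≈ 1.538.
ΔY = k × ΔG = (+$67 billion) / 0.65 ≈ +$103 billion.

+$103 billion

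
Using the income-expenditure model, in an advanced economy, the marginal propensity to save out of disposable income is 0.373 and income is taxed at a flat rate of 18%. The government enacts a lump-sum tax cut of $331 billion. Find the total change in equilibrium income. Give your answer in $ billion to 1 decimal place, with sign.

+$427.2 billion

MPC = 1 − MPS = 1 − 0.373 = 0.627.
A lump-sum tax change of −$331 billion shifts disposable income by +$331 billion; first-round consumption changes by −c × ΔT = −0.627 × (−$331 billion) = +$207.537 billion.
Expenditure multiplier = 1/(1 − c(1−t)) = 1/(1 − 0.627×0.82) = 1/0.48586 ≈ 2.058.
The tax multiplier is −c × k ≈ −1.29, so ΔY = k × (−c·ΔT) = (+$207.537 billion) / 0.48586 ≈ +$427.2 billion.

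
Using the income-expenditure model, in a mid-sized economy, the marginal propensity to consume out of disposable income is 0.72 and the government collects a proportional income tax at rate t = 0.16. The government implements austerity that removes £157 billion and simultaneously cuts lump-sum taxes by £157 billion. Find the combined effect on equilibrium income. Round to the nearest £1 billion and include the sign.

Expenditure multiplier = 1/(1 − c(1−t)) = 1/(1 − 0.72×0.84) = 1/0.3952 ≈ 2.53.
ΔG contributes k·ΔG = (−£157 billion) / 0.3952 ≈ −£397.3 billion.
ΔT of −£157 billion changes first-round spending by −c·ΔT = +£113.04 billion, contributing k·(−c·ΔT) = (+£113.04 billion) / 0.3952 ≈ +£286 billion.
Net ΔY = k(ΔG − c·ΔT) = (−£43.96 billion) / 0.3952 ≈ −£111 billion.

−£111 billion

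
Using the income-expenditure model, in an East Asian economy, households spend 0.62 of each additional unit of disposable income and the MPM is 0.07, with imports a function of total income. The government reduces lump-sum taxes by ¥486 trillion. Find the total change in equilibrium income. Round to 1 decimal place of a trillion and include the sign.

+¥669.6 trillion

A lump-sum tax change of −¥486 trillion shifts disposable income by +¥486 trillion; first-round consumption changes by −c × ΔT = −0.62 × (−¥486 trillion) = +¥301.32 trillion.
Expenditure multiplier = 1/(1 − c + m) = 1/(1 − 0.62 + 0.07) = 1/0.45 ≈ 2.222.
The tax multiplier is −c × k ≈ −1.378, so ΔY = k × (−c·ΔT) = (+¥301.32 trillion) / 0.45 = +¥669.6 trillion.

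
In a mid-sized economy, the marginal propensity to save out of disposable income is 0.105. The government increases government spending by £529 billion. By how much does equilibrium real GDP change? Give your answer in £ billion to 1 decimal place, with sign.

+£5,038.1 billion

MPC = 1 − MPS = 1 − 0.105 = 0.895.
Government-spending multiplier = 1/(1 − MPC) = 1/(1 − 0.895) = 1/0.105 ≈ 9.524.
ΔY = k × ΔG = (+£529 billion) / 0.105 ≈ +£5,038.1 billion.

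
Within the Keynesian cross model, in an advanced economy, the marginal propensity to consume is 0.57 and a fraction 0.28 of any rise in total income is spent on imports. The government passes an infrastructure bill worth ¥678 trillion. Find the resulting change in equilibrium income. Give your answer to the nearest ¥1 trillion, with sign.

Spending multiplier = 1/(1 − c + m) = 1/(1 − 0.57 + 0.28) = 1/0.71 ≈ 1.408.
ΔY = k × ΔG = (+¥678 trillion) / 0.71 ≈ +¥955 trillion.

+¥955 trillion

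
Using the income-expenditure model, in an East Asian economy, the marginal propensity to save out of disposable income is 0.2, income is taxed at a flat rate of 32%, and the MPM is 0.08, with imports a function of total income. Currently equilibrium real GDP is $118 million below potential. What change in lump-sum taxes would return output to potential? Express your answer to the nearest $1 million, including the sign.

MPC = 1 − MPS = 1 − 0.2 = 0.8.
Spending multiplier = 1/(1 − c(1−t) + m) = 1/(1 − 0.8×0.68 + 0.08) = 1/0.536 ≈ 1.866.
Tax multiplier = −c·k = −0.8/0.536 ≈ −1.493. Need ΔY = +$118 million, so ΔT = ΔY/(−c·k) = −(+$118 million) × 0.536 / 0.8 ≈ −$79 million.
The government should cut lump-sum taxes by $79 million.

−$79 million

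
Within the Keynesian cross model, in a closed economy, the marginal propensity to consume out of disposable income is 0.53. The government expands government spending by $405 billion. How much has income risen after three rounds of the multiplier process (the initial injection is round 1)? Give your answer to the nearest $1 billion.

Round 1 adds ΔG = $405 billion; each later round is MPC = 0.53 times the previous.
After 3 rounds: 405 + 214.65 + 113.7645 = ΔG·(1 − c^3)/(1 − c) = 405 × (1 − 0.148877)/0.47 ≈ $733 billion.

$733 billion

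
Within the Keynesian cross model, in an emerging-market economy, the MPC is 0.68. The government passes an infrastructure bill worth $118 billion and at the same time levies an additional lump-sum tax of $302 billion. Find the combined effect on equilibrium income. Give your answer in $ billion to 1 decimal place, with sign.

Expenditure multiplier = 1/(1 − MPC) = 1/(1 − 0.68) = 1/0.32 = 3.125.
ΔG contributes k·ΔG = (+$118 billion) / 0.32 ≈ +$368.8 billion.
ΔT of +$302 billion changes first-round spending by −c·ΔT = −$205.36 billion, contributing k·(−c·ΔT) = (−$205.36 billion) / 0.32 ≈ −$641.8 billion.
Net ΔY = k(ΔG − c·ΔT) = (−$87.36 billion) / 0.32 = −$273 billion.

−$273.0 billion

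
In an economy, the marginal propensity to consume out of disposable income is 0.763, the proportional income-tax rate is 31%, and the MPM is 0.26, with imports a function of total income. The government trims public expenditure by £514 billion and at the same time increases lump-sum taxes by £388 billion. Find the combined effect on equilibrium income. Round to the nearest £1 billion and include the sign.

−£1,104 billion

Expenditure multiplier = 1/(1 − c(1−t) + m) = 1/(1 − 0.763×0.69 + 0.26) = 1/0.73353 ≈ 1.363.
ΔG contributes k·ΔG = (−£514 billion) / 0.73353 ≈ −£700.7 billion.
ΔT of +£388 billion changes first-round spending by −c·ΔT = −£296.044 billion, contributing k·(−c·ΔT) = (−£296.044 billion) / 0.73353 ≈ −£403.6 billion.
Net ΔY = k(ΔG − c·ΔT) = (−£810.044 billion) / 0.73353 ≈ −£1,104 billion.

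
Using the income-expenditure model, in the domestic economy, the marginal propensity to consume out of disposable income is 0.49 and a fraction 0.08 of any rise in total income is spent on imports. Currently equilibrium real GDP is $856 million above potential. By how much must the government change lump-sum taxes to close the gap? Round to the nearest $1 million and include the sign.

Spending multiplier = 1/(1 − c + m) = 1/(1 − 0.49 + 0.08) = 1/0.59 ≈ 1.695.
Tax multiplier = −c·k = −0.49/0.59 ≈ −0.831. Need ΔY = −$856 million, so ΔT = ΔY/(−c·k) = −(−$856 million) × 0.59 / 0.49 ≈ +$1,031 million.
The government should raise lump-sum taxes by $1,031 million.

+$1,031 million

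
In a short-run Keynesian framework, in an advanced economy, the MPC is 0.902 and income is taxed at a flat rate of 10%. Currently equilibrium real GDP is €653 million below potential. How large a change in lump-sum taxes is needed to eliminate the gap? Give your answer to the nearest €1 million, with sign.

−€136 million

Spending multiplier = 1/(1 − c(1−t)) = 1/(1 − 0.902×0.9) = 1/0.1882 ≈ 5.313.
Tax multiplier = −c·k = −0.902/0.1882 ≈ −4.793. Need ΔY = +€653 million, so ΔT = ΔY/(−c·k) = −(+€653 million) × 0.1882 / 0.902 ≈ −€136 million.
The government should cut lump-sum taxes by €136 million.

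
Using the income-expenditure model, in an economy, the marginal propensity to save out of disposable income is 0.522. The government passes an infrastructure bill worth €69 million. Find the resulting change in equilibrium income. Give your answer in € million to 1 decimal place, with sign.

MPC = 1 − MPS = 1 − 0.522 = 0.478.
Expenditure multiplier = 1/(1 − MPC) = 1/(1 − 0.478) = 1/0.522 ≈ 1.916.
ΔY = k × ΔG = (+€69 million) / 0.522 ≈ +€132.2 million.

+€132.2 million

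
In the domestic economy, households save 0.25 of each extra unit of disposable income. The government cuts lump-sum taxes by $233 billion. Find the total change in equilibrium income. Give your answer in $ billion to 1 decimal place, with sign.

MPC = 1 − MPS = 1 − 0.25 = 0.75.
A lump-sum tax change of −$233 billion shifts disposable income by +$233 billion; first-round consumption changes by −c × ΔT = −0.75 × (−$233 billion) = +$174.75 billion.
Expenditure multiplier = 1/(1 − MPC) = 1/(1 − 0.75) = 1/0.25 = 4.
The tax multiplier is −c × k = −3, so ΔY = k × (−c·ΔT) = (+$174.75 billion) / 0.25 = +$699 billion.

+$699.0 billion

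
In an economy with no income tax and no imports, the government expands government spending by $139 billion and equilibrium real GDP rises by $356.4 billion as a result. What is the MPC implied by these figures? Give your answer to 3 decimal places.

0.610

Implied spending multiplier k = ΔY/ΔG = 356.4/139 ≈ 2.564.
Since k = 1/(1 − MPC), MPC = 1 − 1/k = 1 − ΔG/ΔY = 1 − 139/356.4 ≈ 0.610.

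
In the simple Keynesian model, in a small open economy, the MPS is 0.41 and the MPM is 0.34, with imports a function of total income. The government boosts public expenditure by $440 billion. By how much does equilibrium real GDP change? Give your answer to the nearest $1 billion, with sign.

+$587 billion

MPC = 1 − MPS = 1 − 0.41 = 0.59.
Spending multiplier = 1/(1 − c + m) = 1/(1 − 0.59 + 0.34) = 1/0.75 ≈ 1.333.
ΔY = k × ΔG = (+$440 billion) / 0.75 ≈ +$587 billion.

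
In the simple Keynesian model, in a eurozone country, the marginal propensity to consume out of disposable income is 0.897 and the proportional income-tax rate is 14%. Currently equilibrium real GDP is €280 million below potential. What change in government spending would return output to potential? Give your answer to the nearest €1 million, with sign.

Spending multiplier = 1/(1 − c(1−t)) = 1/(1 − 0.897×0.86) = 1/0.22858 ≈ 4.375.
Need ΔY = +€280 million, so ΔG = ΔY/k = (+€280 million) × 0.22858 ≈ +€64 million.
The government should increase government spending by €64 million.

+€64 million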